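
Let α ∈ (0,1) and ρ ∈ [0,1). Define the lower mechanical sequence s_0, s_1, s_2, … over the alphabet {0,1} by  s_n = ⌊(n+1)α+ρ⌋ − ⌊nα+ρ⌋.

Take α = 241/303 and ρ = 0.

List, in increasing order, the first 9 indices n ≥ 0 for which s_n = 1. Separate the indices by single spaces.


n=0: ⌊241/303⌋−⌊0/303⌋ = 0−0 = 0
n=1: ⌊482/303⌋−⌊241/303⌋ = 1−0 = 1  ← one
n=2: ⌊723/303⌋−⌊482/303⌋ = 2−1 = 1  ← one
n=3: ⌊964/303⌋−⌊723/303⌋ = 3−2 = 1  ← one
n=4: ⌊1205/303⌋−⌊964/303⌋ = 3−3 = 0
n=5: ⌊1446/303⌋−⌊1205/303⌋ = 4−3 = 1  ← one
n=6: ⌊1687/303⌋−⌊1446/303⌋ = 5−4 = 1  ← one
n=7: ⌊1928/303⌋−⌊1687/303⌋ = 6−5 = 1  ← one
n=8: ⌊2169/303⌋−⌊1928/303⌋ = 7−6 = 1  ← one
n=9: ⌊2410/303⌋−⌊2169/303⌋ = 7−7 = 0
n=10: ⌊2651/303⌋−⌊2410/303⌋ = 8−7 = 1  ← one
n=11: ⌊2892/303⌋−⌊2651/303⌋ = 9−8 = 1  ← one
positions of the first 9 ones: 1 2 3 5 6 7 8 10 11

1 2 3 5 6 7 8 10 11


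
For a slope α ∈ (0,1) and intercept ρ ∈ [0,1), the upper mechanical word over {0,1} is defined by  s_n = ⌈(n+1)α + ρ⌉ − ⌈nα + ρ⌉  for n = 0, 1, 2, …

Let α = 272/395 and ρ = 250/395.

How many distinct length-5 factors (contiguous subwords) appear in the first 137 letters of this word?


6

t_n = ⌈(n·272+250)/395⌉ for n = 0 … 137:
  n=0…9: ⌈250/395⌉=1 ⌈522/395⌉=2 ⌈794/395⌉=3 ⌈1066/395⌉=3 ⌈1338/395⌉=4 ⌈1610/395⌉=5 ⌈1882/395⌉=5 ⌈2154/395⌉=6 ⌈2426/395⌉=7 ⌈2698/395⌉=7
  n=10…19: ⌈2970/395⌉=8 ⌈3242/395⌉=9 ⌈3514/395⌉=9 ⌈3786/395⌉=10 ⌈4058/395⌉=11 ⌈4330/395⌉=11 ⌈4602/395⌉=12 ⌈4874/395⌉=13 ⌈5146/395⌉=14 ⌈5418/395⌉=14
  n=20…29: ⌈5690/395⌉=15 ⌈5962/395⌉=16 ⌈6234/395⌉=16 ⌈6506/395⌉=17 ⌈6778/395⌉=18 ⌈7050/395⌉=18 ⌈7322/395⌉=19 ⌈7594/395⌉=20 ⌈7866/395⌉=20 ⌈8138/395⌉=21
  n=30…39: ⌈8410/395⌉=22 ⌈8682/395⌉=22 ⌈8954/395⌉=23 ⌈9226/395⌉=24 ⌈9498/395⌉=25 ⌈9770/395⌉=25 ⌈10042/395⌉=26 ⌈10314/395⌉=27 ⌈10586/395⌉=27 ⌈10858/395⌉=28
  n=40…49: ⌈11130/395⌉=29 ⌈11402/395⌉=29 ⌈11674/395⌉=30 ⌈11946/395⌉=31 ⌈12218/395⌉=31 ⌈12490/395⌉=32 ⌈12762/395⌉=33 ⌈13034/395⌉=33 ⌈13306/395⌉=34 ⌈13578/395⌉=35
  n=50…59: ⌈13850/395⌉=36 ⌈14122/395⌉=36 ⌈14394/395⌉=37 ⌈14666/395⌉=38 ⌈14938/395⌉=38 ⌈15210/395⌉=39 ⌈15482/395⌉=40 ⌈15754/395⌉=40 ⌈16026/395⌉=41 ⌈16298/395⌉=42
  n=60…69: ⌈16570/395⌉=42 ⌈16842/395⌉=43 ⌈17114/395⌉=44 ⌈17386/395⌉=45 ⌈17658/395⌉=45 ⌈17930/395⌉=46 ⌈18202/395⌉=47 ⌈18474/395⌉=47 ⌈18746/395⌉=48 ⌈19018/395⌉=49
  n=70…79: ⌈19290/395⌉=49 ⌈19562/395⌉=50 ⌈19834/395⌉=51 ⌈20106/395⌉=51 ⌈20378/395⌉=52 ⌈20650/395⌉=53 ⌈20922/395⌉=53 ⌈21194/395⌉=54 ⌈21466/395⌉=55 ⌈21738/395⌉=56
  n=80…89: ⌈22010/395⌉=56 ⌈22282/395⌉=57 ⌈22554/395⌉=58 ⌈22826/395⌉=58 ⌈23098/395⌉=59 ⌈23370/395⌉=60 ⌈23642/395⌉=60 ⌈23914/395⌉=61 ⌈24186/395⌉=62 ⌈24458/395⌉=62
  n=90…99: ⌈24730/395⌉=63 ⌈25002/395⌉=64 ⌈25274/395⌉=64 ⌈25546/395⌉=65 ⌈25818/395⌉=66 ⌈26090/395⌉=67 ⌈26362/395⌉=67 ⌈26634/395⌉=68 ⌈26906/395⌉=69 ⌈27178/395⌉=69
  n=100…109: ⌈27450/395⌉=70 ⌈27722/395⌉=71 ⌈27994/395⌉=71 ⌈28266/395⌉=72 ⌈28538/395⌉=73 ⌈28810/395⌉=73 ⌈29082/395⌉=74 ⌈29354/395⌉=75 ⌈29626/395⌉=76 ⌈29898/395⌉=76
  n=110…119: ⌈30170/395⌉=77 ⌈30442/395⌉=78 ⌈30714/395⌉=78 ⌈30986/395⌉=79 ⌈31258/395⌉=80 ⌈31530/395⌉=80 ⌈31802/395⌉=81 ⌈32074/395⌉=82 ⌈32346/395⌉=82 ⌈32618/395⌉=83
  n=120…129: ⌈32890/395⌉=84 ⌈33162/395⌉=84 ⌈33434/395⌉=85 ⌈33706/395⌉=86 ⌈33978/395⌉=87 ⌈34250/395⌉=87 ⌈34522/395⌉=88 ⌈34794/395⌉=89 ⌈35066/395⌉=89 ⌈35338/395⌉=90
  n=130…137: ⌈35610/395⌉=91 ⌈35882/395⌉=91 ⌈36154/395⌉=92 ⌈36426/395⌉=93 ⌈36698/395⌉=93 ⌈36970/395⌉=94 ⌈37242/395⌉=95 ⌈37514/395⌉=95
s_n = t_(n+1) − t_n for n = 0 … 136 gives
prefix = 11011011011011011101101101101101110110110110110111011011011011101101101101101110110110110110111011011011011101101101101101110110110110110
slide a length-5 window over [0..4] … [132..136] (133 windows); first occurrence of each distinct factor:
  [  0..  4] 11011
  [  1..  5] 10110
  [  2..  6] 01101
  [ 13.. 17] 10111
  [ 14.. 18] 01110
  [ 15.. 19] 11101
  (the other 127 windows repeat one of these)
distinct factors: {01101, 01110, 10110, 10111, 11011, 11101}
count = 6  (Sturmian bound for length 5 is 6)


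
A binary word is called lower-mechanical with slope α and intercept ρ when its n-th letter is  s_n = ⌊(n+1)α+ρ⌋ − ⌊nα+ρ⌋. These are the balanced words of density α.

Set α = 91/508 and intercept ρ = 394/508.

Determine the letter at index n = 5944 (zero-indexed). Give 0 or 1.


0

(n+1)α + ρ = (5945·91 + 394) / 508 = 541389/508
nα + ρ     = (5944·91 + 394) / 508 = 541298/508
⌊541389/508⌋ = 1065,  ⌊541298/508⌋ = 1065
s_{5944} = 1065 − 1065 = 0


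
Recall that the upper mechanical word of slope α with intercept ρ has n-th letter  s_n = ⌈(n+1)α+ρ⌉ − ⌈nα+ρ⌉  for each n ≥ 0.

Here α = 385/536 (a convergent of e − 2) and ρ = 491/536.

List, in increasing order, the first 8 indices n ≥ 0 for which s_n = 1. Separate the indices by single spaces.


0 1 2 4 5 7 8 9

n=0: ⌈876/536⌉−⌈491/536⌉ = 2−1 = 1  ← one
n=1: ⌈1261/536⌉−⌈876/536⌉ = 3−2 = 1  ← one
n=2: ⌈1646/536⌉−⌈1261/536⌉ = 4−3 = 1  ← one
n=3: ⌈2031/536⌉−⌈1646/536⌉ = 4−4 = 0
n=4: ⌈2416/536⌉−⌈2031/536⌉ = 5−4 = 1  ← one
n=5: ⌈2801/536⌉−⌈2416/536⌉ = 6−5 = 1  ← one
n=6: ⌈3186/536⌉−⌈2801/536⌉ = 6−6 = 0
n=7: ⌈3571/536⌉−⌈3186/536⌉ = 7−6 = 1  ← one
n=8: ⌈3956/536⌉−⌈3571/536⌉ = 8−7 = 1  ← one
n=9: ⌈4341/536⌉−⌈3956/536⌉ = 9−8 = 1  ← one
positions of the first 8 ones: 0 1 2 4 5 7 8 9


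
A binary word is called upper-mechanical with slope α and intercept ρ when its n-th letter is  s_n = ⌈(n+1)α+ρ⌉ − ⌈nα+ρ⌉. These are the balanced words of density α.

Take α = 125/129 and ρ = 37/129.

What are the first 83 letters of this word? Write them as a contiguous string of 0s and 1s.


11111111101111111111111111111111111111111011111111111111111111111111111110111111111

n=0: ⌈(1·125+37)/129⌉ − ⌈(0·125+37)/129⌉ = ⌈162/129⌉ − ⌈37/129⌉ = 2 − 1 = 1
n=1: ⌈(2·125+37)/129⌉ − ⌈(1·125+37)/129⌉ = ⌈287/129⌉ − ⌈162/129⌉ = 3 − 2 = 1
n=2: ⌈(3·125+37)/129⌉ − ⌈(2·125+37)/129⌉ = ⌈412/129⌉ − ⌈287/129⌉ = 4 − 3 = 1
n=3: ⌈(4·125+37)/129⌉ − ⌈(3·125+37)/129⌉ = ⌈537/129⌉ − ⌈412/129⌉ = 5 − 4 = 1
n=4: ⌈(5·125+37)/129⌉ − ⌈(4·125+37)/129⌉ = ⌈662/129⌉ − ⌈537/129⌉ = 6 − 5 = 1
n=5: ⌈(6·125+37)/129⌉ − ⌈(5·125+37)/129⌉ = ⌈787/129⌉ − ⌈662/129⌉ = 7 − 6 = 1
n=6: ⌈(7·125+37)/129⌉ − ⌈(6·125+37)/129⌉ = ⌈912/129⌉ − ⌈787/129⌉ = 8 − 7 = 1
n=7: ⌈(8·125+37)/129⌉ − ⌈(7·125+37)/129⌉ = ⌈1037/129⌉ − ⌈912/129⌉ = 9 − 8 = 1
n=8: ⌈(9·125+37)/129⌉ − ⌈(8·125+37)/129⌉ = ⌈1162/129⌉ − ⌈1037/129⌉ = 10 − 9 = 1
n=9: ⌈(10·125+37)/129⌉ − ⌈(9·125+37)/129⌉ = ⌈1287/129⌉ − ⌈1162/129⌉ = 10 − 10 = 0
n=10: ⌈(11·125+37)/129⌉ − ⌈(10·125+37)/129⌉ = ⌈1412/129⌉ − ⌈1287/129⌉ = 11 − 10 = 1
n=11: ⌈(12·125+37)/129⌉ − ⌈(11·125+37)/129⌉ = ⌈1537/129⌉ − ⌈1412/129⌉ = 12 − 11 = 1
n=12: ⌈(13·125+37)/129⌉ − ⌈(12·125+37)/129⌉ = ⌈1662/129⌉ − ⌈1537/129⌉ = 13 − 12 = 1
n=13: ⌈(14·125+37)/129⌉ − ⌈(13·125+37)/129⌉ = ⌈1787/129⌉ − ⌈1662/129⌉ = 14 − 13 = 1
n=14: ⌈(15·125+37)/129⌉ − ⌈(14·125+37)/129⌉ = ⌈1912/129⌉ − ⌈1787/129⌉ = 15 − 14 = 1
n=15: ⌈(16·125+37)/129⌉ − ⌈(15·125+37)/129⌉ = ⌈2037/129⌉ − ⌈1912/129⌉ = 16 − 15 = 1
n=16: ⌈(17·125+37)/129⌉ − ⌈(16·125+37)/129⌉ = ⌈2162/129⌉ − ⌈2037/129⌉ = 17 − 16 = 1
n=17: ⌈(18·125+37)/129⌉ − ⌈(17·125+37)/129⌉ = ⌈2287/129⌉ − ⌈2162/129⌉ = 18 − 17 = 1
n=18: ⌈(19·125+37)/129⌉ − ⌈(18·125+37)/129⌉ = ⌈2412/129⌉ − ⌈2287/129⌉ = 19 − 18 = 1
n=19: ⌈(20·125+37)/129⌉ − ⌈(19·125+37)/129⌉ = ⌈2537/129⌉ − ⌈2412/129⌉ = 20 − 19 = 1
n=20: ⌈(21·125+37)/129⌉ − ⌈(20·125+37)/129⌉ = ⌈2662/129⌉ − ⌈2537/129⌉ = 21 − 20 = 1
n=21: ⌈(22·125+37)/129⌉ − ⌈(21·125+37)/129⌉ = ⌈2787/129⌉ − ⌈2662/129⌉ = 22 − 21 = 1
n=22: ⌈(23·125+37)/129⌉ − ⌈(22·125+37)/129⌉ = ⌈2912/129⌉ − ⌈2787/129⌉ = 23 − 22 = 1
n=23: ⌈(24·125+37)/129⌉ − ⌈(23·125+37)/129⌉ = ⌈3037/129⌉ − ⌈2912/129⌉ = 24 − 23 = 1
n=24: ⌈(25·125+37)/129⌉ − ⌈(24·125+37)/129⌉ = ⌈3162/129⌉ − ⌈3037/129⌉ = 25 − 24 = 1
n=25: ⌈(26·125+37)/129⌉ − ⌈(25·125+37)/129⌉ = ⌈3287/129⌉ − ⌈3162/129⌉ = 26 − 25 = 1
n=26: ⌈(27·125+37)/129⌉ − ⌈(26·125+37)/129⌉ = ⌈3412/129⌉ − ⌈3287/129⌉ = 27 − 26 = 1
n=27: ⌈(28·125+37)/129⌉ − ⌈(27·125+37)/129⌉ = ⌈3537/129⌉ − ⌈3412/129⌉ = 28 − 27 = 1
n=28: ⌈(29·125+37)/129⌉ − ⌈(28·125+37)/129⌉ = ⌈3662/129⌉ − ⌈3537/129⌉ = 29 − 28 = 1
n=29: ⌈(30·125+37)/129⌉ − ⌈(29·125+37)/129⌉ = ⌈3787/129⌉ − ⌈3662/129⌉ = 30 − 29 = 1
n=30: ⌈(31·125+37)/129⌉ − ⌈(30·125+37)/129⌉ = ⌈3912/129⌉ − ⌈3787/129⌉ = 31 − 30 = 1
n=31: ⌈(32·125+37)/129⌉ − ⌈(31·125+37)/129⌉ = ⌈4037/129⌉ − ⌈3912/129⌉ = 32 − 31 = 1
n=32: ⌈(33·125+37)/129⌉ − ⌈(32·125+37)/129⌉ = ⌈4162/129⌉ − ⌈4037/129⌉ = 33 − 32 = 1
n=33: ⌈(34·125+37)/129⌉ − ⌈(33·125+37)/129⌉ = ⌈4287/129⌉ − ⌈4162/129⌉ = 34 − 33 = 1
n=34: ⌈(35·125+37)/129⌉ − ⌈(34·125+37)/129⌉ = ⌈4412/129⌉ − ⌈4287/129⌉ = 35 − 34 = 1
n=35: ⌈(36·125+37)/129⌉ − ⌈(35·125+37)/129⌉ = ⌈4537/129⌉ − ⌈4412/129⌉ = 36 − 35 = 1
n=36: ⌈(37·125+37)/129⌉ − ⌈(36·125+37)/129⌉ = ⌈4662/129⌉ − ⌈4537/129⌉ = 37 − 36 = 1
n=37: ⌈(38·125+37)/129⌉ − ⌈(37·125+37)/129⌉ = ⌈4787/129⌉ − ⌈4662/129⌉ = 38 − 37 = 1
n=38: ⌈(39·125+37)/129⌉ − ⌈(38·125+37)/129⌉ = ⌈4912/129⌉ − ⌈4787/129⌉ = 39 − 38 = 1
n=39: ⌈(40·125+37)/129⌉ − ⌈(39·125+37)/129⌉ = ⌈5037/129⌉ − ⌈4912/129⌉ = 40 − 39 = 1
n=40: ⌈(41·125+37)/129⌉ − ⌈(40·125+37)/129⌉ = ⌈5162/129⌉ − ⌈5037/129⌉ = 41 − 40 = 1
n=41: ⌈(42·125+37)/129⌉ − ⌈(41·125+37)/129⌉ = ⌈5287/129⌉ − ⌈5162/129⌉ = 41 − 41 = 0
n=42: ⌈(43·125+37)/129⌉ − ⌈(42·125+37)/129⌉ = ⌈5412/129⌉ − ⌈5287/129⌉ = 42 − 41 = 1
n=43: ⌈(44·125+37)/129⌉ − ⌈(43·125+37)/129⌉ = ⌈5537/129⌉ − ⌈5412/129⌉ = 43 − 42 = 1
n=44: ⌈(45·125+37)/129⌉ − ⌈(44·125+37)/129⌉ = ⌈5662/129⌉ − ⌈5537/129⌉ = 44 − 43 = 1
n=45: ⌈(46·125+37)/129⌉ − ⌈(45·125+37)/129⌉ = ⌈5787/129⌉ − ⌈5662/129⌉ = 45 − 44 = 1
n=46: ⌈(47·125+37)/129⌉ − ⌈(46·125+37)/129⌉ = ⌈5912/129⌉ − ⌈5787/129⌉ = 46 − 45 = 1
n=47: ⌈(48·125+37)/129⌉ − ⌈(47·125+37)/129⌉ = ⌈6037/129⌉ − ⌈5912/129⌉ = 47 − 46 = 1
n=48: ⌈(49·125+37)/129⌉ − ⌈(48·125+37)/129⌉ = ⌈6162/129⌉ − ⌈6037/129⌉ = 48 − 47 = 1
n=49: ⌈(50·125+37)/129⌉ − ⌈(49·125+37)/129⌉ = ⌈6287/129⌉ − ⌈6162/129⌉ = 49 − 48 = 1
n=50: ⌈(51·125+37)/129⌉ − ⌈(50·125+37)/129⌉ = ⌈6412/129⌉ − ⌈6287/129⌉ = 50 − 49 = 1
n=51: ⌈(52·125+37)/129⌉ − ⌈(51·125+37)/129⌉ = ⌈6537/129⌉ − ⌈6412/129⌉ = 51 − 50 = 1
n=52: ⌈(53·125+37)/129⌉ − ⌈(52·125+37)/129⌉ = ⌈6662/129⌉ − ⌈6537/129⌉ = 52 − 51 = 1
n=53: ⌈(54·125+37)/129⌉ − ⌈(53·125+37)/129⌉ = ⌈6787/129⌉ − ⌈6662/129⌉ = 53 − 52 = 1
n=54: ⌈(55·125+37)/129⌉ − ⌈(54·125+37)/129⌉ = ⌈6912/129⌉ − ⌈6787/129⌉ = 54 − 53 = 1
n=55: ⌈(56·125+37)/129⌉ − ⌈(55·125+37)/129⌉ = ⌈7037/129⌉ − ⌈6912/129⌉ = 55 − 54 = 1
n=56: ⌈(57·125+37)/129⌉ − ⌈(56·125+37)/129⌉ = ⌈7162/129⌉ − ⌈7037/129⌉ = 56 − 55 = 1
n=57: ⌈(58·125+37)/129⌉ − ⌈(57·125+37)/129⌉ = ⌈7287/129⌉ − ⌈7162/129⌉ = 57 − 56 = 1
n=58: ⌈(59·125+37)/129⌉ − ⌈(58·125+37)/129⌉ = ⌈7412/129⌉ − ⌈7287/129⌉ = 58 − 57 = 1
n=59: ⌈(60·125+37)/129⌉ − ⌈(59·125+37)/129⌉ = ⌈7537/129⌉ − ⌈7412/129⌉ = 59 − 58 = 1
n=60: ⌈(61·125+37)/129⌉ − ⌈(60·125+37)/129⌉ = ⌈7662/129⌉ − ⌈7537/129⌉ = 60 − 59 = 1
n=61: ⌈(62·125+37)/129⌉ − ⌈(61·125+37)/129⌉ = ⌈7787/129⌉ − ⌈7662/129⌉ = 61 − 60 = 1
n=62: ⌈(63·125+37)/129⌉ − ⌈(62·125+37)/129⌉ = ⌈7912/129⌉ − ⌈7787/129⌉ = 62 − 61 = 1
n=63: ⌈(64·125+37)/129⌉ − ⌈(63·125+37)/129⌉ = ⌈8037/129⌉ − ⌈7912/129⌉ = 63 − 62 = 1
n=64: ⌈(65·125+37)/129⌉ − ⌈(64·125+37)/129⌉ = ⌈8162/129⌉ − ⌈8037/129⌉ = 64 − 63 = 1
n=65: ⌈(66·125+37)/129⌉ − ⌈(65·125+37)/129⌉ = ⌈8287/129⌉ − ⌈8162/129⌉ = 65 − 64 = 1
n=66: ⌈(67·125+37)/129⌉ − ⌈(66·125+37)/129⌉ = ⌈8412/129⌉ − ⌈8287/129⌉ = 66 − 65 = 1
n=67: ⌈(68·125+37)/129⌉ − ⌈(67·125+37)/129⌉ = ⌈8537/129⌉ − ⌈8412/129⌉ = 67 − 66 = 1
n=68: ⌈(69·125+37)/129⌉ − ⌈(68·125+37)/129⌉ = ⌈8662/129⌉ − ⌈8537/129⌉ = 68 − 67 = 1
n=69: ⌈(70·125+37)/129⌉ − ⌈(69·125+37)/129⌉ = ⌈8787/129⌉ − ⌈8662/129⌉ = 69 − 68 = 1
n=70: ⌈(71·125+37)/129⌉ − ⌈(70·125+37)/129⌉ = ⌈8912/129⌉ − ⌈8787/129⌉ = 70 − 69 = 1
n=71: ⌈(72·125+37)/129⌉ − ⌈(71·125+37)/129⌉ = ⌈9037/129⌉ − ⌈8912/129⌉ = 71 − 70 = 1
n=72: ⌈(73·125+37)/129⌉ − ⌈(72·125+37)/129⌉ = ⌈9162/129⌉ − ⌈9037/129⌉ = 72 − 71 = 1
n=73: ⌈(74·125+37)/129⌉ − ⌈(73·125+37)/129⌉ = ⌈9287/129⌉ − ⌈9162/129⌉ = 72 − 72 = 0
n=74: ⌈(75·125+37)/129⌉ − ⌈(74·125+37)/129⌉ = ⌈9412/129⌉ − ⌈9287/129⌉ = 73 − 72 = 1
n=75: ⌈(76·125+37)/129⌉ − ⌈(75·125+37)/129⌉ = ⌈9537/129⌉ − ⌈9412/129⌉ = 74 − 73 = 1
n=76: ⌈(77·125+37)/129⌉ − ⌈(76·125+37)/129⌉ = ⌈9662/129⌉ − ⌈9537/129⌉ = 75 − 74 = 1
n=77: ⌈(78·125+37)/129⌉ − ⌈(77·125+37)/129⌉ = ⌈9787/129⌉ − ⌈9662/129⌉ = 76 − 75 = 1
n=78: ⌈(79·125+37)/129⌉ − ⌈(78·125+37)/129⌉ = ⌈9912/129⌉ − ⌈9787/129⌉ = 77 − 76 = 1
n=79: ⌈(80·125+37)/129⌉ − ⌈(79·125+37)/129⌉ = ⌈10037/129⌉ − ⌈9912/129⌉ = 78 − 77 = 1
n=80: ⌈(81·125+37)/129⌉ − ⌈(80·125+37)/129⌉ = ⌈10162/129⌉ − ⌈10037/129⌉ = 79 − 78 = 1
n=81: ⌈(82·125+37)/129⌉ − ⌈(81·125+37)/129⌉ = ⌈10287/129⌉ − ⌈10162/129⌉ = 80 − 79 = 1
n=82: ⌈(83·125+37)/129⌉ − ⌈(82·125+37)/129⌉ = ⌈10412/129⌉ − ⌈10287/129⌉ = 81 − 80 = 1


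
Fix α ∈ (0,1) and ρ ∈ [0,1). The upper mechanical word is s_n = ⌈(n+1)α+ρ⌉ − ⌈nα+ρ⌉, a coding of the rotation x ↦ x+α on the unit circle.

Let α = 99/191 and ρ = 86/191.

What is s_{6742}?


1

(n+1)α + ρ = (6743·99 + 86) / 191 = 667643/191
nα + ρ     = (6742·99 + 86) / 191 = 667544/191
⌈667643/191⌉ = 3496,  ⌈667544/191⌉ = 3495
s_{6742} = 3496 − 3495 = 1


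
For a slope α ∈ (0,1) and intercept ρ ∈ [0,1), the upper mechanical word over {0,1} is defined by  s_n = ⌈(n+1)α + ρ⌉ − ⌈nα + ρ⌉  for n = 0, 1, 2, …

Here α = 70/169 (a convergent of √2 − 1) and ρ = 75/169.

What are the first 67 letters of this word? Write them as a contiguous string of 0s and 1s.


n=0: ⌈(1·70+75)/169⌉ − ⌈(0·70+75)/169⌉ = ⌈145/169⌉ − ⌈75/169⌉ = 1 − 1 = 0
n=1: ⌈(2·70+75)/169⌉ − ⌈(1·70+75)/169⌉ = ⌈215/169⌉ − ⌈145/169⌉ = 2 − 1 = 1
n=2: ⌈(3·70+75)/169⌉ − ⌈(2·70+75)/169⌉ = ⌈285/169⌉ − ⌈215/169⌉ = 2 − 2 = 0
n=3: ⌈(4·70+75)/169⌉ − ⌈(3·70+75)/169⌉ = ⌈355/169⌉ − ⌈285/169⌉ = 3 − 2 = 1
n=4: ⌈(5·70+75)/169⌉ − ⌈(4·70+75)/169⌉ = ⌈425/169⌉ − ⌈355/169⌉ = 3 − 3 = 0
n=5: ⌈(6·70+75)/169⌉ − ⌈(5·70+75)/169⌉ = ⌈495/169⌉ − ⌈425/169⌉ = 3 − 3 = 0
n=6: ⌈(7·70+75)/169⌉ − ⌈(6·70+75)/169⌉ = ⌈565/169⌉ − ⌈495/169⌉ = 4 − 3 = 1
n=7: ⌈(8·70+75)/169⌉ − ⌈(7·70+75)/169⌉ = ⌈635/169⌉ − ⌈565/169⌉ = 4 − 4 = 0
n=8: ⌈(9·70+75)/169⌉ − ⌈(8·70+75)/169⌉ = ⌈705/169⌉ − ⌈635/169⌉ = 5 − 4 = 1
n=9: ⌈(10·70+75)/169⌉ − ⌈(9·70+75)/169⌉ = ⌈775/169⌉ − ⌈705/169⌉ = 5 − 5 = 0
n=10: ⌈(11·70+75)/169⌉ − ⌈(10·70+75)/169⌉ = ⌈845/169⌉ − ⌈775/169⌉ = 5 − 5 = 0
n=11: ⌈(12·70+75)/169⌉ − ⌈(11·70+75)/169⌉ = ⌈915/169⌉ − ⌈845/169⌉ = 6 − 5 = 1
n=12: ⌈(13·70+75)/169⌉ − ⌈(12·70+75)/169⌉ = ⌈985/169⌉ − ⌈915/169⌉ = 6 − 6 = 0
n=13: ⌈(14·70+75)/169⌉ − ⌈(13·70+75)/169⌉ = ⌈1055/169⌉ − ⌈985/169⌉ = 7 − 6 = 1
n=14: ⌈(15·70+75)/169⌉ − ⌈(14·70+75)/169⌉ = ⌈1125/169⌉ − ⌈1055/169⌉ = 7 − 7 = 0
n=15: ⌈(16·70+75)/169⌉ − ⌈(15·70+75)/169⌉ = ⌈1195/169⌉ − ⌈1125/169⌉ = 8 − 7 = 1
n=16: ⌈(17·70+75)/169⌉ − ⌈(16·70+75)/169⌉ = ⌈1265/169⌉ − ⌈1195/169⌉ = 8 − 8 = 0
n=17: ⌈(18·70+75)/169⌉ − ⌈(17·70+75)/169⌉ = ⌈1335/169⌉ − ⌈1265/169⌉ = 8 − 8 = 0
n=18: ⌈(19·70+75)/169⌉ − ⌈(18·70+75)/169⌉ = ⌈1405/169⌉ − ⌈1335/169⌉ = 9 − 8 = 1
n=19: ⌈(20·70+75)/169⌉ − ⌈(19·70+75)/169⌉ = ⌈1475/169⌉ − ⌈1405/169⌉ = 9 − 9 = 0
n=20: ⌈(21·70+75)/169⌉ − ⌈(20·70+75)/169⌉ = ⌈1545/169⌉ − ⌈1475/169⌉ = 10 − 9 = 1
n=21: ⌈(22·70+75)/169⌉ − ⌈(21·70+75)/169⌉ = ⌈1615/169⌉ − ⌈1545/169⌉ = 10 − 10 = 0
n=22: ⌈(23·70+75)/169⌉ − ⌈(22·70+75)/169⌉ = ⌈1685/169⌉ − ⌈1615/169⌉ = 10 − 10 = 0
n=23: ⌈(24·70+75)/169⌉ − ⌈(23·70+75)/169⌉ = ⌈1755/169⌉ − ⌈1685/169⌉ = 11 − 10 = 1
n=24: ⌈(25·70+75)/169⌉ − ⌈(24·70+75)/169⌉ = ⌈1825/169⌉ − ⌈1755/169⌉ = 11 − 11 = 0
n=25: ⌈(26·70+75)/169⌉ − ⌈(25·70+75)/169⌉ = ⌈1895/169⌉ − ⌈1825/169⌉ = 12 − 11 = 1
n=26: ⌈(27·70+75)/169⌉ − ⌈(26·70+75)/169⌉ = ⌈1965/169⌉ − ⌈1895/169⌉ = 12 − 12 = 0
n=27: ⌈(28·70+75)/169⌉ − ⌈(27·70+75)/169⌉ = ⌈2035/169⌉ − ⌈1965/169⌉ = 13 − 12 = 1
n=28: ⌈(29·70+75)/169⌉ − ⌈(28·70+75)/169⌉ = ⌈2105/169⌉ − ⌈2035/169⌉ = 13 − 13 = 0
n=29: ⌈(30·70+75)/169⌉ − ⌈(29·70+75)/169⌉ = ⌈2175/169⌉ − ⌈2105/169⌉ = 13 − 13 = 0
n=30: ⌈(31·70+75)/169⌉ − ⌈(30·70+75)/169⌉ = ⌈2245/169⌉ − ⌈2175/169⌉ = 14 − 13 = 1
n=31: ⌈(32·70+75)/169⌉ − ⌈(31·70+75)/169⌉ = ⌈2315/169⌉ − ⌈2245/169⌉ = 14 − 14 = 0
n=32: ⌈(33·70+75)/169⌉ − ⌈(32·70+75)/169⌉ = ⌈2385/169⌉ − ⌈2315/169⌉ = 15 − 14 = 1
n=33: ⌈(34·70+75)/169⌉ − ⌈(33·70+75)/169⌉ = ⌈2455/169⌉ − ⌈2385/169⌉ = 15 − 15 = 0
n=34: ⌈(35·70+75)/169⌉ − ⌈(34·70+75)/169⌉ = ⌈2525/169⌉ − ⌈2455/169⌉ = 15 − 15 = 0
n=35: ⌈(36·70+75)/169⌉ − ⌈(35·70+75)/169⌉ = ⌈2595/169⌉ − ⌈2525/169⌉ = 16 − 15 = 1
n=36: ⌈(37·70+75)/169⌉ − ⌈(36·70+75)/169⌉ = ⌈2665/169⌉ − ⌈2595/169⌉ = 16 − 16 = 0
n=37: ⌈(38·70+75)/169⌉ − ⌈(37·70+75)/169⌉ = ⌈2735/169⌉ − ⌈2665/169⌉ = 17 − 16 = 1
n=38: ⌈(39·70+75)/169⌉ − ⌈(38·70+75)/169⌉ = ⌈2805/169⌉ − ⌈2735/169⌉ = 17 − 17 = 0
n=39: ⌈(40·70+75)/169⌉ − ⌈(39·70+75)/169⌉ = ⌈2875/169⌉ − ⌈2805/169⌉ = 18 − 17 = 1
n=40: ⌈(41·70+75)/169⌉ − ⌈(40·70+75)/169⌉ = ⌈2945/169⌉ − ⌈2875/169⌉ = 18 − 18 = 0
n=41: ⌈(42·70+75)/169⌉ − ⌈(41·70+75)/169⌉ = ⌈3015/169⌉ − ⌈2945/169⌉ = 18 − 18 = 0
n=42: ⌈(43·70+75)/169⌉ − ⌈(42·70+75)/169⌉ = ⌈3085/169⌉ − ⌈3015/169⌉ = 19 − 18 = 1
n=43: ⌈(44·70+75)/169⌉ − ⌈(43·70+75)/169⌉ = ⌈3155/169⌉ − ⌈3085/169⌉ = 19 − 19 = 0
n=44: ⌈(45·70+75)/169⌉ − ⌈(44·70+75)/169⌉ = ⌈3225/169⌉ − ⌈3155/169⌉ = 20 − 19 = 1
n=45: ⌈(46·70+75)/169⌉ − ⌈(45·70+75)/169⌉ = ⌈3295/169⌉ − ⌈3225/169⌉ = 20 − 20 = 0
n=46: ⌈(47·70+75)/169⌉ − ⌈(46·70+75)/169⌉ = ⌈3365/169⌉ − ⌈3295/169⌉ = 20 − 20 = 0
n=47: ⌈(48·70+75)/169⌉ − ⌈(47·70+75)/169⌉ = ⌈3435/169⌉ − ⌈3365/169⌉ = 21 − 20 = 1
n=48: ⌈(49·70+75)/169⌉ − ⌈(48·70+75)/169⌉ = ⌈3505/169⌉ − ⌈3435/169⌉ = 21 − 21 = 0
n=49: ⌈(50·70+75)/169⌉ − ⌈(49·70+75)/169⌉ = ⌈3575/169⌉ − ⌈3505/169⌉ = 22 − 21 = 1
n=50: ⌈(51·70+75)/169⌉ − ⌈(50·70+75)/169⌉ = ⌈3645/169⌉ − ⌈3575/169⌉ = 22 − 22 = 0
n=51: ⌈(52·70+75)/169⌉ − ⌈(51·70+75)/169⌉ = ⌈3715/169⌉ − ⌈3645/169⌉ = 22 − 22 = 0
n=52: ⌈(53·70+75)/169⌉ − ⌈(52·70+75)/169⌉ = ⌈3785/169⌉ − ⌈3715/169⌉ = 23 − 22 = 1
n=53: ⌈(54·70+75)/169⌉ − ⌈(53·70+75)/169⌉ = ⌈3855/169⌉ − ⌈3785/169⌉ = 23 − 23 = 0
n=54: ⌈(55·70+75)/169⌉ − ⌈(54·70+75)/169⌉ = ⌈3925/169⌉ − ⌈3855/169⌉ = 24 − 23 = 1
n=55: ⌈(56·70+75)/169⌉ − ⌈(55·70+75)/169⌉ = ⌈3995/169⌉ − ⌈3925/169⌉ = 24 − 24 = 0
n=56: ⌈(57·70+75)/169⌉ − ⌈(56·70+75)/169⌉ = ⌈4065/169⌉ − ⌈3995/169⌉ = 25 − 24 = 1
n=57: ⌈(58·70+75)/169⌉ − ⌈(57·70+75)/169⌉ = ⌈4135/169⌉ − ⌈4065/169⌉ = 25 − 25 = 0
n=58: ⌈(59·70+75)/169⌉ − ⌈(58·70+75)/169⌉ = ⌈4205/169⌉ − ⌈4135/169⌉ = 25 − 25 = 0
n=59: ⌈(60·70+75)/169⌉ − ⌈(59·70+75)/169⌉ = ⌈4275/169⌉ − ⌈4205/169⌉ = 26 − 25 = 1
n=60: ⌈(61·70+75)/169⌉ − ⌈(60·70+75)/169⌉ = ⌈4345/169⌉ − ⌈4275/169⌉ = 26 − 26 = 0
n=61: ⌈(62·70+75)/169⌉ − ⌈(61·70+75)/169⌉ = ⌈4415/169⌉ − ⌈4345/169⌉ = 27 − 26 = 1
n=62: ⌈(63·70+75)/169⌉ − ⌈(62·70+75)/169⌉ = ⌈4485/169⌉ − ⌈4415/169⌉ = 27 − 27 = 0
n=63: ⌈(64·70+75)/169⌉ − ⌈(63·70+75)/169⌉ = ⌈4555/169⌉ − ⌈4485/169⌉ = 27 − 27 = 0
n=64: ⌈(65·70+75)/169⌉ − ⌈(64·70+75)/169⌉ = ⌈4625/169⌉ − ⌈4555/169⌉ = 28 − 27 = 1
n=65: ⌈(66·70+75)/169⌉ − ⌈(65·70+75)/169⌉ = ⌈4695/169⌉ − ⌈4625/169⌉ = 28 − 28 = 0
n=66: ⌈(67·70+75)/169⌉ − ⌈(66·70+75)/169⌉ = ⌈4765/169⌉ − ⌈4695/169⌉ = 29 − 28 = 1

0101001010010101001010010101001010010101001010010100101010010100101


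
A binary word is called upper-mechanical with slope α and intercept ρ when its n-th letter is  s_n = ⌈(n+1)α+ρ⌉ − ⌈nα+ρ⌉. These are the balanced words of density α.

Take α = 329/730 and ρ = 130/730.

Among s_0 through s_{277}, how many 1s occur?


125

#1s = Σ_{n=0}^{277} s_n = Σ_{n=0}^{277} (⌈(n+1)α+ρ⌉ − ⌈nα+ρ⌉)
the sum telescopes: every ⌈nα+ρ⌉ with 0 < n < 278 appears once with + and once with −, leaving ⌈278α+ρ⌉ − ⌈0·α+ρ⌉
278α + ρ = (278·329 + 130) / 730 = 91592/730
ρ = 130/730
⌈91592/730⌉ = 126,  ⌈130/730⌉ = 1
#1s = 126 − 1 = 125


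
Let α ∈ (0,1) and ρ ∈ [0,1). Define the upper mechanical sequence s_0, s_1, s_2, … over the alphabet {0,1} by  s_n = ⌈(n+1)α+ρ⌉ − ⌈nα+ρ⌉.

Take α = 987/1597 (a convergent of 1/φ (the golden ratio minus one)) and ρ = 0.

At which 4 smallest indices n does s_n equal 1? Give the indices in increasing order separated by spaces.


n=0: ⌈987/1597⌉−⌈0/1597⌉ = 1−0 = 1  ← one
n=1: ⌈1974/1597⌉−⌈987/1597⌉ = 2−1 = 1  ← one
n=2: ⌈2961/1597⌉−⌈1974/1597⌉ = 2−2 = 0
n=3: ⌈3948/1597⌉−⌈2961/1597⌉ = 3−2 = 1  ← one
n=4: ⌈4935/1597⌉−⌈3948/1597⌉ = 4−3 = 1  ← one
positions of the first 4 ones: 0 1 3 4

0 1 3 4


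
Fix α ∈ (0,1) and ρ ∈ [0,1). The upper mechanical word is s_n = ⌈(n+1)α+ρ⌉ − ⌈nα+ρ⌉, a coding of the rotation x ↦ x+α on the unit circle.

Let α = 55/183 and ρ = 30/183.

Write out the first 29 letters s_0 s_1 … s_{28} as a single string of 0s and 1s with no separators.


00100010010010001001001000100

n=0: ⌈(1·55+30)/183⌉ − ⌈(0·55+30)/183⌉ = ⌈85/183⌉ − ⌈30/183⌉ = 1 − 1 = 0
n=1: ⌈(2·55+30)/183⌉ − ⌈(1·55+30)/183⌉ = ⌈140/183⌉ − ⌈85/183⌉ = 1 − 1 = 0
n=2: ⌈(3·55+30)/183⌉ − ⌈(2·55+30)/183⌉ = ⌈195/183⌉ − ⌈140/183⌉ = 2 − 1 = 1
n=3: ⌈(4·55+30)/183⌉ − ⌈(3·55+30)/183⌉ = ⌈250/183⌉ − ⌈195/183⌉ = 2 − 2 = 0
n=4: ⌈(5·55+30)/183⌉ − ⌈(4·55+30)/183⌉ = ⌈305/183⌉ − ⌈250/183⌉ = 2 − 2 = 0
n=5: ⌈(6·55+30)/183⌉ − ⌈(5·55+30)/183⌉ = ⌈360/183⌉ − ⌈305/183⌉ = 2 − 2 = 0
n=6: ⌈(7·55+30)/183⌉ − ⌈(6·55+30)/183⌉ = ⌈415/183⌉ − ⌈360/183⌉ = 3 − 2 = 1
n=7: ⌈(8·55+30)/183⌉ − ⌈(7·55+30)/183⌉ = ⌈470/183⌉ − ⌈415/183⌉ = 3 − 3 = 0
n=8: ⌈(9·55+30)/183⌉ − ⌈(8·55+30)/183⌉ = ⌈525/183⌉ − ⌈470/183⌉ = 3 − 3 = 0
n=9: ⌈(10·55+30)/183⌉ − ⌈(9·55+30)/183⌉ = ⌈580/183⌉ − ⌈525/183⌉ = 4 − 3 = 1
n=10: ⌈(11·55+30)/183⌉ − ⌈(10·55+30)/183⌉ = ⌈635/183⌉ − ⌈580/183⌉ = 4 − 4 = 0
n=11: ⌈(12·55+30)/183⌉ − ⌈(11·55+30)/183⌉ = ⌈690/183⌉ − ⌈635/183⌉ = 4 − 4 = 0
n=12: ⌈(13·55+30)/183⌉ − ⌈(12·55+30)/183⌉ = ⌈745/183⌉ − ⌈690/183⌉ = 5 − 4 = 1
n=13: ⌈(14·55+30)/183⌉ − ⌈(13·55+30)/183⌉ = ⌈800/183⌉ − ⌈745/183⌉ = 5 − 5 = 0
n=14: ⌈(15·55+30)/183⌉ − ⌈(14·55+30)/183⌉ = ⌈855/183⌉ − ⌈800/183⌉ = 5 − 5 = 0
n=15: ⌈(16·55+30)/183⌉ − ⌈(15·55+30)/183⌉ = ⌈910/183⌉ − ⌈855/183⌉ = 5 − 5 = 0
n=16: ⌈(17·55+30)/183⌉ − ⌈(16·55+30)/183⌉ = ⌈965/183⌉ − ⌈910/183⌉ = 6 − 5 = 1
n=17: ⌈(18·55+30)/183⌉ − ⌈(17·55+30)/183⌉ = ⌈1020/183⌉ − ⌈965/183⌉ = 6 − 6 = 0
n=18: ⌈(19·55+30)/183⌉ − ⌈(18·55+30)/183⌉ = ⌈1075/183⌉ − ⌈1020/183⌉ = 6 − 6 = 0
n=19: ⌈(20·55+30)/183⌉ − ⌈(19·55+30)/183⌉ = ⌈1130/183⌉ − ⌈1075/183⌉ = 7 − 6 = 1
n=20: ⌈(21·55+30)/183⌉ − ⌈(20·55+30)/183⌉ = ⌈1185/183⌉ − ⌈1130/183⌉ = 7 − 7 = 0
n=21: ⌈(22·55+30)/183⌉ − ⌈(21·55+30)/183⌉ = ⌈1240/183⌉ − ⌈1185/183⌉ = 7 − 7 = 0
n=22: ⌈(23·55+30)/183⌉ − ⌈(22·55+30)/183⌉ = ⌈1295/183⌉ − ⌈1240/183⌉ = 8 − 7 = 1
n=23: ⌈(24·55+30)/183⌉ − ⌈(23·55+30)/183⌉ = ⌈1350/183⌉ − ⌈1295/183⌉ = 8 − 8 = 0
n=24: ⌈(25·55+30)/183⌉ − ⌈(24·55+30)/183⌉ = ⌈1405/183⌉ − ⌈1350/183⌉ = 8 − 8 = 0
n=25: ⌈(26·55+30)/183⌉ − ⌈(25·55+30)/183⌉ = ⌈1460/183⌉ − ⌈1405/183⌉ = 8 − 8 = 0
n=26: ⌈(27·55+30)/183⌉ − ⌈(26·55+30)/183⌉ = ⌈1515/183⌉ − ⌈1460/183⌉ = 9 − 8 = 1
n=27: ⌈(28·55+30)/183⌉ − ⌈(27·55+30)/183⌉ = ⌈1570/183⌉ − ⌈1515/183⌉ = 9 − 9 = 0
n=28: ⌈(29·55+30)/183⌉ − ⌈(28·55+30)/183⌉ = ⌈1625/183⌉ − ⌈1570/183⌉ = 9 − 9 = 0


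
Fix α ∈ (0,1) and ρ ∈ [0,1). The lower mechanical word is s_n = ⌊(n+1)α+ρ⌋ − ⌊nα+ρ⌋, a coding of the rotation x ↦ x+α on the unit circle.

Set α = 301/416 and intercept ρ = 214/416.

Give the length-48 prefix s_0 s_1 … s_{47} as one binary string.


101110111011011101101110111011011101110110111011

n=0: ⌊(1·301+214)/416⌋ − ⌊(0·301+214)/416⌋ = ⌊515/416⌋ − ⌊214/416⌋ = 1 − 0 = 1
n=1: ⌊(2·301+214)/416⌋ − ⌊(1·301+214)/416⌋ = ⌊816/416⌋ − ⌊515/416⌋ = 1 − 1 = 0
n=2: ⌊(3·301+214)/416⌋ − ⌊(2·301+214)/416⌋ = ⌊1117/416⌋ − ⌊816/416⌋ = 2 − 1 = 1
n=3: ⌊(4·301+214)/416⌋ − ⌊(3·301+214)/416⌋ = ⌊1418/416⌋ − ⌊1117/416⌋ = 3 − 2 = 1
n=4: ⌊(5·301+214)/416⌋ − ⌊(4·301+214)/416⌋ = ⌊1719/416⌋ − ⌊1418/416⌋ = 4 − 3 = 1
n=5: ⌊(6·301+214)/416⌋ − ⌊(5·301+214)/416⌋ = ⌊2020/416⌋ − ⌊1719/416⌋ = 4 − 4 = 0
n=6: ⌊(7·301+214)/416⌋ − ⌊(6·301+214)/416⌋ = ⌊2321/416⌋ − ⌊2020/416⌋ = 5 − 4 = 1
n=7: ⌊(8·301+214)/416⌋ − ⌊(7·301+214)/416⌋ = ⌊2622/416⌋ − ⌊2321/416⌋ = 6 − 5 = 1
n=8: ⌊(9·301+214)/416⌋ − ⌊(8·301+214)/416⌋ = ⌊2923/416⌋ − ⌊2622/416⌋ = 7 − 6 = 1
n=9: ⌊(10·301+214)/416⌋ − ⌊(9·301+214)/416⌋ = ⌊3224/416⌋ − ⌊2923/416⌋ = 7 − 7 = 0
n=10: ⌊(11·301+214)/416⌋ − ⌊(10·301+214)/416⌋ = ⌊3525/416⌋ − ⌊3224/416⌋ = 8 − 7 = 1
n=11: ⌊(12·301+214)/416⌋ − ⌊(11·301+214)/416⌋ = ⌊3826/416⌋ − ⌊3525/416⌋ = 9 − 8 = 1
n=12: ⌊(13·301+214)/416⌋ − ⌊(12·301+214)/416⌋ = ⌊4127/416⌋ − ⌊3826/416⌋ = 9 − 9 = 0
n=13: ⌊(14·301+214)/416⌋ − ⌊(13·301+214)/416⌋ = ⌊4428/416⌋ − ⌊4127/416⌋ = 10 − 9 = 1
n=14: ⌊(15·301+214)/416⌋ − ⌊(14·301+214)/416⌋ = ⌊4729/416⌋ − ⌊4428/416⌋ = 11 − 10 = 1
n=15: ⌊(16·301+214)/416⌋ − ⌊(15·301+214)/416⌋ = ⌊5030/416⌋ − ⌊4729/416⌋ = 12 − 11 = 1
n=16: ⌊(17·301+214)/416⌋ − ⌊(16·301+214)/416⌋ = ⌊5331/416⌋ − ⌊5030/416⌋ = 12 − 12 = 0
n=17: ⌊(18·301+214)/416⌋ − ⌊(17·301+214)/416⌋ = ⌊5632/416⌋ − ⌊5331/416⌋ = 13 − 12 = 1
n=18: ⌊(19·301+214)/416⌋ − ⌊(18·301+214)/416⌋ = ⌊5933/416⌋ − ⌊5632/416⌋ = 14 − 13 = 1
n=19: ⌊(20·301+214)/416⌋ − ⌊(19·301+214)/416⌋ = ⌊6234/416⌋ − ⌊5933/416⌋ = 14 − 14 = 0
n=20: ⌊(21·301+214)/416⌋ − ⌊(20·301+214)/416⌋ = ⌊6535/416⌋ − ⌊6234/416⌋ = 15 − 14 = 1
n=21: ⌊(22·301+214)/416⌋ − ⌊(21·301+214)/416⌋ = ⌊6836/416⌋ − ⌊6535/416⌋ = 16 − 15 = 1
n=22: ⌊(23·301+214)/416⌋ − ⌊(22·301+214)/416⌋ = ⌊7137/416⌋ − ⌊6836/416⌋ = 17 − 16 = 1
n=23: ⌊(24·301+214)/416⌋ − ⌊(23·301+214)/416⌋ = ⌊7438/416⌋ − ⌊7137/416⌋ = 17 − 17 = 0
n=24: ⌊(25·301+214)/416⌋ − ⌊(24·301+214)/416⌋ = ⌊7739/416⌋ − ⌊7438/416⌋ = 18 − 17 = 1
n=25: ⌊(26·301+214)/416⌋ − ⌊(25·301+214)/416⌋ = ⌊8040/416⌋ − ⌊7739/416⌋ = 19 − 18 = 1
n=26: ⌊(27·301+214)/416⌋ − ⌊(26·301+214)/416⌋ = ⌊8341/416⌋ − ⌊8040/416⌋ = 20 − 19 = 1
n=27: ⌊(28·301+214)/416⌋ − ⌊(27·301+214)/416⌋ = ⌊8642/416⌋ − ⌊8341/416⌋ = 20 − 20 = 0
n=28: ⌊(29·301+214)/416⌋ − ⌊(28·301+214)/416⌋ = ⌊8943/416⌋ − ⌊8642/416⌋ = 21 − 20 = 1
n=29: ⌊(30·301+214)/416⌋ − ⌊(29·301+214)/416⌋ = ⌊9244/416⌋ − ⌊8943/416⌋ = 22 − 21 = 1
n=30: ⌊(31·301+214)/416⌋ − ⌊(30·301+214)/416⌋ = ⌊9545/416⌋ − ⌊9244/416⌋ = 22 − 22 = 0
n=31: ⌊(32·301+214)/416⌋ − ⌊(31·301+214)/416⌋ = ⌊9846/416⌋ − ⌊9545/416⌋ = 23 − 22 = 1
n=32: ⌊(33·301+214)/416⌋ − ⌊(32·301+214)/416⌋ = ⌊10147/416⌋ − ⌊9846/416⌋ = 24 − 23 = 1
n=33: ⌊(34·301+214)/416⌋ − ⌊(33·301+214)/416⌋ = ⌊10448/416⌋ − ⌊10147/416⌋ = 25 − 24 = 1
n=34: ⌊(35·301+214)/416⌋ − ⌊(34·301+214)/416⌋ = ⌊10749/416⌋ − ⌊10448/416⌋ = 25 − 25 = 0
n=35: ⌊(36·301+214)/416⌋ − ⌊(35·301+214)/416⌋ = ⌊11050/416⌋ − ⌊10749/416⌋ = 26 − 25 = 1
n=36: ⌊(37·301+214)/416⌋ − ⌊(36·301+214)/416⌋ = ⌊11351/416⌋ − ⌊11050/416⌋ = 27 − 26 = 1
n=37: ⌊(38·301+214)/416⌋ − ⌊(37·301+214)/416⌋ = ⌊11652/416⌋ − ⌊11351/416⌋ = 28 − 27 = 1
n=38: ⌊(39·301+214)/416⌋ − ⌊(38·301+214)/416⌋ = ⌊11953/416⌋ − ⌊11652/416⌋ = 28 − 28 = 0
n=39: ⌊(40·301+214)/416⌋ − ⌊(39·301+214)/416⌋ = ⌊12254/416⌋ − ⌊11953/416⌋ = 29 − 28 = 1
n=40: ⌊(41·301+214)/416⌋ − ⌊(40·301+214)/416⌋ = ⌊12555/416⌋ − ⌊12254/416⌋ = 30 − 29 = 1
n=41: ⌊(42·301+214)/416⌋ − ⌊(41·301+214)/416⌋ = ⌊12856/416⌋ − ⌊12555/416⌋ = 30 − 30 = 0
n=42: ⌊(43·301+214)/416⌋ − ⌊(42·301+214)/416⌋ = ⌊13157/416⌋ − ⌊12856/416⌋ = 31 − 30 = 1
n=43: ⌊(44·301+214)/416⌋ − ⌊(43·301+214)/416⌋ = ⌊13458/416⌋ − ⌊13157/416⌋ = 32 − 31 = 1
n=44: ⌊(45·301+214)/416⌋ − ⌊(44·301+214)/416⌋ = ⌊13759/416⌋ − ⌊13458/416⌋ = 33 − 32 = 1
n=45: ⌊(46·301+214)/416⌋ − ⌊(45·301+214)/416⌋ = ⌊14060/416⌋ − ⌊13759/416⌋ = 33 − 33 = 0
n=46: ⌊(47·301+214)/416⌋ − ⌊(46·301+214)/416⌋ = ⌊14361/416⌋ − ⌊14060/416⌋ = 34 − 33 = 1
n=47: ⌊(48·301+214)/416⌋ − ⌊(47·301+214)/416⌋ = ⌊14662/416⌋ − ⌊14361/416⌋ = 35 − 34 = 1


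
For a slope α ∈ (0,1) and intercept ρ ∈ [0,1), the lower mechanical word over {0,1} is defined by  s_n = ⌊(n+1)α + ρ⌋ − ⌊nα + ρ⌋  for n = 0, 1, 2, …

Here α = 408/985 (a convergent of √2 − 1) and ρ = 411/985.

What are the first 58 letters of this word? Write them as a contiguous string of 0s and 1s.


0101001010010101001010010101001010010100101010010100101010

n=0: ⌊(1·408+411)/985⌋ − ⌊(0·408+411)/985⌋ = ⌊819/985⌋ − ⌊411/985⌋ = 0 − 0 = 0
n=1: ⌊(2·408+411)/985⌋ − ⌊(1·408+411)/985⌋ = ⌊1227/985⌋ − ⌊819/985⌋ = 1 − 0 = 1
n=2: ⌊(3·408+411)/985⌋ − ⌊(2·408+411)/985⌋ = ⌊1635/985⌋ − ⌊1227/985⌋ = 1 − 1 = 0
n=3: ⌊(4·408+411)/985⌋ − ⌊(3·408+411)/985⌋ = ⌊2043/985⌋ − ⌊1635/985⌋ = 2 − 1 = 1
n=4: ⌊(5·408+411)/985⌋ − ⌊(4·408+411)/985⌋ = ⌊2451/985⌋ − ⌊2043/985⌋ = 2 − 2 = 0
n=5: ⌊(6·408+411)/985⌋ − ⌊(5·408+411)/985⌋ = ⌊2859/985⌋ − ⌊2451/985⌋ = 2 − 2 = 0
n=6: ⌊(7·408+411)/985⌋ − ⌊(6·408+411)/985⌋ = ⌊3267/985⌋ − ⌊2859/985⌋ = 3 − 2 = 1
n=7: ⌊(8·408+411)/985⌋ − ⌊(7·408+411)/985⌋ = ⌊3675/985⌋ − ⌊3267/985⌋ = 3 − 3 = 0
n=8: ⌊(9·408+411)/985⌋ − ⌊(8·408+411)/985⌋ = ⌊4083/985⌋ − ⌊3675/985⌋ = 4 − 3 = 1
n=9: ⌊(10·408+411)/985⌋ − ⌊(9·408+411)/985⌋ = ⌊4491/985⌋ − ⌊4083/985⌋ = 4 − 4 = 0
n=10: ⌊(11·408+411)/985⌋ − ⌊(10·408+411)/985⌋ = ⌊4899/985⌋ − ⌊4491/985⌋ = 4 − 4 = 0
n=11: ⌊(12·408+411)/985⌋ − ⌊(11·408+411)/985⌋ = ⌊5307/985⌋ − ⌊4899/985⌋ = 5 − 4 = 1
n=12: ⌊(13·408+411)/985⌋ − ⌊(12·408+411)/985⌋ = ⌊5715/985⌋ − ⌊5307/985⌋ = 5 − 5 = 0
n=13: ⌊(14·408+411)/985⌋ − ⌊(13·408+411)/985⌋ = ⌊6123/985⌋ − ⌊5715/985⌋ = 6 − 5 = 1
n=14: ⌊(15·408+411)/985⌋ − ⌊(14·408+411)/985⌋ = ⌊6531/985⌋ − ⌊6123/985⌋ = 6 − 6 = 0
n=15: ⌊(16·408+411)/985⌋ − ⌊(15·408+411)/985⌋ = ⌊6939/985⌋ − ⌊6531/985⌋ = 7 − 6 = 1
n=16: ⌊(17·408+411)/985⌋ − ⌊(16·408+411)/985⌋ = ⌊7347/985⌋ − ⌊6939/985⌋ = 7 − 7 = 0
n=17: ⌊(18·408+411)/985⌋ − ⌊(17·408+411)/985⌋ = ⌊7755/985⌋ − ⌊7347/985⌋ = 7 − 7 = 0
n=18: ⌊(19·408+411)/985⌋ − ⌊(18·408+411)/985⌋ = ⌊8163/985⌋ − ⌊7755/985⌋ = 8 − 7 = 1
n=19: ⌊(20·408+411)/985⌋ − ⌊(19·408+411)/985⌋ = ⌊8571/985⌋ − ⌊8163/985⌋ = 8 − 8 = 0
n=20: ⌊(21·408+411)/985⌋ − ⌊(20·408+411)/985⌋ = ⌊8979/985⌋ − ⌊8571/985⌋ = 9 − 8 = 1
n=21: ⌊(22·408+411)/985⌋ − ⌊(21·408+411)/985⌋ = ⌊9387/985⌋ − ⌊8979/985⌋ = 9 − 9 = 0
n=22: ⌊(23·408+411)/985⌋ − ⌊(22·408+411)/985⌋ = ⌊9795/985⌋ − ⌊9387/985⌋ = 9 − 9 = 0
n=23: ⌊(24·408+411)/985⌋ − ⌊(23·408+411)/985⌋ = ⌊10203/985⌋ − ⌊9795/985⌋ = 10 − 9 = 1
n=24: ⌊(25·408+411)/985⌋ − ⌊(24·408+411)/985⌋ = ⌊10611/985⌋ − ⌊10203/985⌋ = 10 − 10 = 0
n=25: ⌊(26·408+411)/985⌋ − ⌊(25·408+411)/985⌋ = ⌊11019/985⌋ − ⌊10611/985⌋ = 11 − 10 = 1
n=26: ⌊(27·408+411)/985⌋ − ⌊(26·408+411)/985⌋ = ⌊11427/985⌋ − ⌊11019/985⌋ = 11 − 11 = 0
n=27: ⌊(28·408+411)/985⌋ − ⌊(27·408+411)/985⌋ = ⌊11835/985⌋ − ⌊11427/985⌋ = 12 − 11 = 1
n=28: ⌊(29·408+411)/985⌋ − ⌊(28·408+411)/985⌋ = ⌊12243/985⌋ − ⌊11835/985⌋ = 12 − 12 = 0
n=29: ⌊(30·408+411)/985⌋ − ⌊(29·408+411)/985⌋ = ⌊12651/985⌋ − ⌊12243/985⌋ = 12 − 12 = 0
n=30: ⌊(31·408+411)/985⌋ − ⌊(30·408+411)/985⌋ = ⌊13059/985⌋ − ⌊12651/985⌋ = 13 − 12 = 1
n=31: ⌊(32·408+411)/985⌋ − ⌊(31·408+411)/985⌋ = ⌊13467/985⌋ − ⌊13059/985⌋ = 13 − 13 = 0
n=32: ⌊(33·408+411)/985⌋ − ⌊(32·408+411)/985⌋ = ⌊13875/985⌋ − ⌊13467/985⌋ = 14 − 13 = 1
n=33: ⌊(34·408+411)/985⌋ − ⌊(33·408+411)/985⌋ = ⌊14283/985⌋ − ⌊13875/985⌋ = 14 − 14 = 0
n=34: ⌊(35·408+411)/985⌋ − ⌊(34·408+411)/985⌋ = ⌊14691/985⌋ − ⌊14283/985⌋ = 14 − 14 = 0
n=35: ⌊(36·408+411)/985⌋ − ⌊(35·408+411)/985⌋ = ⌊15099/985⌋ − ⌊14691/985⌋ = 15 − 14 = 1
n=36: ⌊(37·408+411)/985⌋ − ⌊(36·408+411)/985⌋ = ⌊15507/985⌋ − ⌊15099/985⌋ = 15 − 15 = 0
n=37: ⌊(38·408+411)/985⌋ − ⌊(37·408+411)/985⌋ = ⌊15915/985⌋ − ⌊15507/985⌋ = 16 − 15 = 1
n=38: ⌊(39·408+411)/985⌋ − ⌊(38·408+411)/985⌋ = ⌊16323/985⌋ − ⌊15915/985⌋ = 16 − 16 = 0
n=39: ⌊(40·408+411)/985⌋ − ⌊(39·408+411)/985⌋ = ⌊16731/985⌋ − ⌊16323/985⌋ = 16 − 16 = 0
n=40: ⌊(41·408+411)/985⌋ − ⌊(40·408+411)/985⌋ = ⌊17139/985⌋ − ⌊16731/985⌋ = 17 − 16 = 1
n=41: ⌊(42·408+411)/985⌋ − ⌊(41·408+411)/985⌋ = ⌊17547/985⌋ − ⌊17139/985⌋ = 17 − 17 = 0
n=42: ⌊(43·408+411)/985⌋ − ⌊(42·408+411)/985⌋ = ⌊17955/985⌋ − ⌊17547/985⌋ = 18 − 17 = 1
n=43: ⌊(44·408+411)/985⌋ − ⌊(43·408+411)/985⌋ = ⌊18363/985⌋ − ⌊17955/985⌋ = 18 − 18 = 0
n=44: ⌊(45·408+411)/985⌋ − ⌊(44·408+411)/985⌋ = ⌊18771/985⌋ − ⌊18363/985⌋ = 19 − 18 = 1
n=45: ⌊(46·408+411)/985⌋ − ⌊(45·408+411)/985⌋ = ⌊19179/985⌋ − ⌊18771/985⌋ = 19 − 19 = 0
n=46: ⌊(47·408+411)/985⌋ − ⌊(46·408+411)/985⌋ = ⌊19587/985⌋ − ⌊19179/985⌋ = 19 − 19 = 0
n=47: ⌊(48·408+411)/985⌋ − ⌊(47·408+411)/985⌋ = ⌊19995/985⌋ − ⌊19587/985⌋ = 20 − 19 = 1
n=48: ⌊(49·408+411)/985⌋ − ⌊(48·408+411)/985⌋ = ⌊20403/985⌋ − ⌊19995/985⌋ = 20 − 20 = 0
n=49: ⌊(50·408+411)/985⌋ − ⌊(49·408+411)/985⌋ = ⌊20811/985⌋ − ⌊20403/985⌋ = 21 − 20 = 1
n=50: ⌊(51·408+411)/985⌋ − ⌊(50·408+411)/985⌋ = ⌊21219/985⌋ − ⌊20811/985⌋ = 21 − 21 = 0
n=51: ⌊(52·408+411)/985⌋ − ⌊(51·408+411)/985⌋ = ⌊21627/985⌋ − ⌊21219/985⌋ = 21 − 21 = 0
n=52: ⌊(53·408+411)/985⌋ − ⌊(52·408+411)/985⌋ = ⌊22035/985⌋ − ⌊21627/985⌋ = 22 − 21 = 1
n=53: ⌊(54·408+411)/985⌋ − ⌊(53·408+411)/985⌋ = ⌊22443/985⌋ − ⌊22035/985⌋ = 22 − 22 = 0
n=54: ⌊(55·408+411)/985⌋ − ⌊(54·408+411)/985⌋ = ⌊22851/985⌋ − ⌊22443/985⌋ = 23 − 22 = 1
n=55: ⌊(56·408+411)/985⌋ − ⌊(55·408+411)/985⌋ = ⌊23259/985⌋ − ⌊22851/985⌋ = 23 − 23 = 0
n=56: ⌊(57·408+411)/985⌋ − ⌊(56·408+411)/985⌋ = ⌊23667/985⌋ − ⌊23259/985⌋ = 24 − 23 = 1
n=57: ⌊(58·408+411)/985⌋ − ⌊(57·408+411)/985⌋ = ⌊24075/985⌋ − ⌊23667/985⌋ = 24 − 24 = 0


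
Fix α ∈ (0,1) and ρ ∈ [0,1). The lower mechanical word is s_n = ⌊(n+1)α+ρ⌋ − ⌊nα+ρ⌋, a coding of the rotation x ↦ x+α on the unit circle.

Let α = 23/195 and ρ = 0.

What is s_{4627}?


(n+1)α + ρ = (4628·23) / 195 = 106444/195
nα + ρ     = (4627·23) / 195 = 106421/195
⌊106444/195⌋ = 545,  ⌊106421/195⌋ = 545
s_{4627} = 545 − 545 = 0

0


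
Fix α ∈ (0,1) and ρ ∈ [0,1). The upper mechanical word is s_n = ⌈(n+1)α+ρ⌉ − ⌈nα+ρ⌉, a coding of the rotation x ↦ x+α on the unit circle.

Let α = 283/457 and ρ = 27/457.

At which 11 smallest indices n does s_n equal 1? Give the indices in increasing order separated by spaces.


1 3 4 6 7 9 11 12 14 16 17

n=0: ⌈310/457⌉−⌈27/457⌉ = 1−1 = 0
n=1: ⌈593/457⌉−⌈310/457⌉ = 2−1 = 1  ← one
n=2: ⌈876/457⌉−⌈593/457⌉ = 2−2 = 0
n=3: ⌈1159/457⌉−⌈876/457⌉ = 3−2 = 1  ← one
n=4: ⌈1442/457⌉−⌈1159/457⌉ = 4−3 = 1  ← one
n=5: ⌈1725/457⌉−⌈1442/457⌉ = 4−4 = 0
n=6: ⌈2008/457⌉−⌈1725/457⌉ = 5−4 = 1  ← one
n=7: ⌈2291/457⌉−⌈2008/457⌉ = 6−5 = 1  ← one
n=8: ⌈2574/457⌉−⌈2291/457⌉ = 6−6 = 0
n=9: ⌈2857/457⌉−⌈2574/457⌉ = 7−6 = 1  ← one
n=10: ⌈3140/457⌉−⌈2857/457⌉ = 7−7 = 0
n=11: ⌈3423/457⌉−⌈3140/457⌉ = 8−7 = 1  ← one
n=12: ⌈3706/457⌉−⌈3423/457⌉ = 9−8 = 1  ← one
n=13: ⌈3989/457⌉−⌈3706/457⌉ = 9−9 = 0
n=14: ⌈4272/457⌉−⌈3989/457⌉ = 10−9 = 1  ← one
n=15: ⌈4555/457⌉−⌈4272/457⌉ = 10−10 = 0
n=16: ⌈4838/457⌉−⌈4555/457⌉ = 11−10 = 1  ← one
n=17: ⌈5121/457⌉−⌈4838/457⌉ = 12−11 = 1  ← one
positions of the first 11 ones: 1 3 4 6 7 9 11 12 14 16 17
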